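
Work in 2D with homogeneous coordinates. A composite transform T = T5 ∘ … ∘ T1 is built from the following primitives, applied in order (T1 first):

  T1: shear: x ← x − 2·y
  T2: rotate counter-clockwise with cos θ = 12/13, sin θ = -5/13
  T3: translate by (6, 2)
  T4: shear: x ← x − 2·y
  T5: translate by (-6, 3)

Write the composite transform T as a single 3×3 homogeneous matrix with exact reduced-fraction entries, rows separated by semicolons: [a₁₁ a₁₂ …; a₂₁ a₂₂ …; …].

T1 = [1 -2 0; 0 1 0; 0 0 1]
T2·T1 = [12/13 -19/13 0; -5/13 22/13 0; 0 0 1]
T3·…·T1 = [12/13 -19/13 6; -5/13 22/13 2; 0 0 1]
T4·…·T1 = [22/13 -63/13 2; -5/13 22/13 2; 0 0 1]
T5·…·T1 = [22/13 -63/13 -4; -5/13 22/13 5; 0 0 1]

T = [22/13 -63/13 -4; -5/13 22/13 5; 0 0 1]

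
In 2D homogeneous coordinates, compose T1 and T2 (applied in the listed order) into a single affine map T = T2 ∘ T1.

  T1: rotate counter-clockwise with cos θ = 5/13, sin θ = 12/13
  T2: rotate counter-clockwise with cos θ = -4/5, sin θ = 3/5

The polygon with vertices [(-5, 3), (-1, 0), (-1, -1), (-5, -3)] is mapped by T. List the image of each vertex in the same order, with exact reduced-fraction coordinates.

T1 rotate counter-clockwise with cos θ = 5/13, sin θ = 12/13: (-5, 3) → (-61/13, -45/13); (-1, 0) → (-5/13, -12/13); (-1, -1) → (7/13, -17/13); (-5, -3) → (11/13, -75/13)
T2 rotate counter-clockwise with cos θ = -4/5, sin θ = 3/5: (-61/13, -45/13) → (379/65, -3/65); (-5/13, -12/13) → (56/65, 33/65); (7/13, -17/13) → (23/65, 89/65); (11/13, -75/13) → (181/65, 333/65)

image vertices: (379/65, -3/65), (56/65, 33/65), (23/65, 89/65), (181/65, 333/65)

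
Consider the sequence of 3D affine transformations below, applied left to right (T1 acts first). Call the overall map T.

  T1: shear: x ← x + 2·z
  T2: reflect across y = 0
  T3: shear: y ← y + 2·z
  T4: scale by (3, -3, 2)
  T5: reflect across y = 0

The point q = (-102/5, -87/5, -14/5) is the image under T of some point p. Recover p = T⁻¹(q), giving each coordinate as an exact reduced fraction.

p = (-4, 3, -7/5)

T1 = [1 0 2 0; 0 1 0 0; 0 0 1 0; 0 0 0 1]
T2·T1 = [1 0 2 0; 0 -1 0 0; 0 0 1 0; 0 0 0 1]
T3·…·T1 = [1 0 2 0; 0 -1 2 0; 0 0 1 0; 0 0 0 1]
T4·…·T1 = [3 0 6 0; 0 3 -6 0; 0 0 2 0; 0 0 0 1]
T5·…·T1 = [3 0 6 0; 0 -3 6 0; 0 0 2 0; 0 0 0 1]
det M = -18; M⁻¹ = [1/3 0 -1 0; 0 -1/3 1 0; 0 0 1/2 0; 0 0 0 1]
M⁻¹ · (-102/5, -87/5, -14/5)ᵀ = (-4, 3, -7/5)ᵀ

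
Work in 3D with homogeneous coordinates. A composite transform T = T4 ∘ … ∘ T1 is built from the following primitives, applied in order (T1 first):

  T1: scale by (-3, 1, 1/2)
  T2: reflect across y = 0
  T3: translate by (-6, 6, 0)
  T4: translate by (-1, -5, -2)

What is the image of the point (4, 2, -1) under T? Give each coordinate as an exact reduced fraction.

T(p) = (-19, -1, -5/2)

T1 scale by (-3, 1, 1/2): (4, 2, -1) → (-12, 2, -1/2)
T2 reflect across y = 0: (-12, 2, -1/2) → (-12, -2, -1/2)
T3 translate by (-6, 6, 0): (-12, -2, -1/2) → (-18, 4, -1/2)
T4 translate by (-1, -5, -2): (-18, 4, -1/2) → (-19, -1, -5/2)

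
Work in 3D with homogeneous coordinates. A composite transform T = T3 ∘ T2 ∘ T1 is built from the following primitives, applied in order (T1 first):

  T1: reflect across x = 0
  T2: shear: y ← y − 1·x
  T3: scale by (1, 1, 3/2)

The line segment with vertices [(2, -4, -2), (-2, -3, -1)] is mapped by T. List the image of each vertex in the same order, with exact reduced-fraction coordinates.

image vertices: (-2, -2, -3), (2, -5, -3/2)

T1 reflect across x = 0: (2, -4, -2) → (-2, -4, -2); (-2, -3, -1) → (2, -3, -1)
T2 shear: y ← y − 1·x: (-2, -4, -2) → (-2, -2, -2); (2, -3, -1) → (2, -5, -1)
T3 scale by (1, 1, 3/2): (-2, -2, -2) → (-2, -2, -3); (2, -5, -1) → (2, -5, -3/2)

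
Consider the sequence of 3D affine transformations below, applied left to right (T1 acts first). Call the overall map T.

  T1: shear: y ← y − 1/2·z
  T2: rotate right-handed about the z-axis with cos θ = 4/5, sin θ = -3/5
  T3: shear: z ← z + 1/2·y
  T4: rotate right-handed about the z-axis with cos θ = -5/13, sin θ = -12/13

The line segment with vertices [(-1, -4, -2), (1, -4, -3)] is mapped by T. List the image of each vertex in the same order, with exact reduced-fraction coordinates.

T1 shear: y ← y − 1/2·z: (-1, -4, -2) → (-1, -3, -2); (1, -4, -3) → (1, -5/2, -3)
T2 rotate right-handed about the z-axis with cos θ = 4/5, sin θ = -3/5: (-1, -3, -2) → (-13/5, -9/5, -2); (1, -5/2, -3) → (-7/10, -13/5, -3)
T3 shear: z ← z + 1/2·y: (-13/5, -9/5, -2) → (-13/5, -9/5, -29/10); (-7/10, -13/5, -3) → (-7/10, -13/5, -43/10)
T4 rotate right-handed about the z-axis with cos θ = -5/13, sin θ = -12/13: (-13/5, -9/5, -29/10) → (-43/65, 201/65, -29/10); (-7/10, -13/5, -43/10) → (-277/130, 107/65, -43/10)

image vertices: (-43/65, 201/65, -29/10), (-277/130, 107/65, -43/10)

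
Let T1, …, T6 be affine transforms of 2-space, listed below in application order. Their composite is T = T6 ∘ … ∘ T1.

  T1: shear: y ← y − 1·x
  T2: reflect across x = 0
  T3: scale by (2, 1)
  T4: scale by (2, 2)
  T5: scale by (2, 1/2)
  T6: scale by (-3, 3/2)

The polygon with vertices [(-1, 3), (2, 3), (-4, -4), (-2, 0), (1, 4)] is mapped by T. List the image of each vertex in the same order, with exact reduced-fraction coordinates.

image vertices: (-24, 6), (48, 3/2), (-96, 0), (-48, 3), (24, 9/2)

T1 shear: y ← y − 1·x: (-1, 3) → (-1, 4); (2, 3) → (2, 1); (-4, -4) → (-4, 0); (-2, 0) → (-2, 2); (1, 4) → (1, 3)
T2 reflect across x = 0: (-1, 4) → (1, 4); (2, 1) → (-2, 1); (-4, 0) → (4, 0); (-2, 2) → (2, 2); (1, 3) → (-1, 3)
T3 scale by (2, 1): (1, 4) → (2, 4); (-2, 1) → (-4, 1); (4, 0) → (8, 0); (2, 2) → (4, 2); (-1, 3) → (-2, 3)
T4 scale by (2, 2): (2, 4) → (4, 8); (-4, 1) → (-8, 2); (8, 0) → (16, 0); (4, 2) → (8, 4); (-2, 3) → (-4, 6)
T5 scale by (2, 1/2): (4, 8) → (8, 4); (-8, 2) → (-16, 1); (16, 0) → (32, 0); (8, 4) → (16, 2); (-4, 6) → (-8, 3)
T6 scale by (-3, 3/2): (8, 4) → (-24, 6); (-16, 1) → (48, 3/2); (32, 0) → (-96, 0); (16, 2) → (-48, 3); (-8, 3) → (24, 9/2)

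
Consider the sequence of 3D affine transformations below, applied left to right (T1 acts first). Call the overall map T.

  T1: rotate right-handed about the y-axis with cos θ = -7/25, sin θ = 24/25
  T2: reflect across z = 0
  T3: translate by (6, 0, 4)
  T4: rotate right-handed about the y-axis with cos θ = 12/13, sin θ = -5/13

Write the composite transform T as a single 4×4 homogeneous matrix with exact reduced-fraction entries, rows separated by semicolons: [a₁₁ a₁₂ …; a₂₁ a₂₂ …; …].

T1 = [-7/25 0 24/25 0; 0 1 0 0; -24/25 0 -7/25 0; 0 0 0 1]
T2·T1 = [-7/25 0 24/25 0; 0 1 0 0; 24/25 0 7/25 0; 0 0 0 1]
T3·…·T1 = [-7/25 0 24/25 6; 0 1 0 0; 24/25 0 7/25 4; 0 0 0 1]
T4·…·T1 = [-204/325 0 253/325 4; 0 1 0 0; 253/325 0 204/325 6; 0 0 0 1]

T = [-204/325 0 253/325 4; 0 1 0 0; 253/325 0 204/325 6; 0 0 0 1]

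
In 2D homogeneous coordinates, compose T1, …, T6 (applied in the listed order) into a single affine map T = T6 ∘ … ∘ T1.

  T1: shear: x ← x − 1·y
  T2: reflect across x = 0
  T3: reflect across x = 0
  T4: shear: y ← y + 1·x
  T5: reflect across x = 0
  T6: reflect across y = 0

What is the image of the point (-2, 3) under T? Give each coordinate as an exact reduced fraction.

T(p) = (5, 2)

T1 shear: x ← x − 1·y: (-2, 3) → (-5, 3)
T2 reflect across x = 0: (-5, 3) → (5, 3)
T3 reflect across x = 0: (5, 3) → (-5, 3)
T4 shear: y ← y + 1·x: (-5, 3) → (-5, -2)
T5 reflect across x = 0: (-5, -2) → (5, -2)
T6 reflect across y = 0: (5, -2) → (5, 2)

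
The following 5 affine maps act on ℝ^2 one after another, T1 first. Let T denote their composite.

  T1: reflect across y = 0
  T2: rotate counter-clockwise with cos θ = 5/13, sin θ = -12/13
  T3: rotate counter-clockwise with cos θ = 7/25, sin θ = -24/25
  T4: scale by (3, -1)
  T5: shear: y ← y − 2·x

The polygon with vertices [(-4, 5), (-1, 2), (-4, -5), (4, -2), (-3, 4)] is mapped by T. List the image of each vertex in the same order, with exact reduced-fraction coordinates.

T1 reflect across y = 0: (-4, 5) → (-4, -5); (-1, 2) → (-1, -2); (-4, -5) → (-4, 5); (4, -2) → (4, 2); (-3, 4) → (-3, -4)
T2 rotate counter-clockwise with cos θ = 5/13, sin θ = -12/13: (-4, -5) → (-80/13, 23/13); (-1, -2) → (-29/13, 2/13); (-4, 5) → (40/13, 73/13); (4, 2) → (44/13, -38/13); (-3, -4) → (-63/13, 16/13)
T3 rotate counter-clockwise with cos θ = 7/25, sin θ = -24/25: (-80/13, 23/13) → (-8/325, 2081/325); (-29/13, 2/13) → (-31/65, 142/65); (40/13, 73/13) → (2032/325, -449/325); (44/13, -38/13) → (-604/325, -1322/325); (-63/13, 16/13) → (-57/325, 1624/325)
T4 scale by (3, -1): (-8/325, 2081/325) → (-24/325, -2081/325); (-31/65, 142/65) → (-93/65, -142/65); (2032/325, -449/325) → (6096/325, 449/325); (-604/325, -1322/325) → (-1812/325, 1322/325); (-57/325, 1624/325) → (-171/325, -1624/325)
T5 shear: y ← y − 2·x: (-24/325, -2081/325) → (-24/325, -2033/325); (-93/65, -142/65) → (-93/65, 44/65); (6096/325, 449/325) → (6096/325, -11743/325); (-1812/325, 1322/325) → (-1812/325, 4946/325); (-171/325, -1624/325) → (-171/325, -1282/325)

image vertices: (-24/325, -2033/325), (-93/65, 44/65), (6096/325, -11743/325), (-1812/325, 4946/325), (-171/325, -1282/325)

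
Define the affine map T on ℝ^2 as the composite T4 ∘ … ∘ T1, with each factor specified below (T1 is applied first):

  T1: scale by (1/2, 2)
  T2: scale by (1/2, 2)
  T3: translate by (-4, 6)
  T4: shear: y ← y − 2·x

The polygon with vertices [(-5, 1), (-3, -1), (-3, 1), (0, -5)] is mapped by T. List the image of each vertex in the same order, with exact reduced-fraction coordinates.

image vertices: (-21/4, 41/2), (-19/4, 23/2), (-19/4, 39/2), (-4, -6)

T1 scale by (1/2, 2): (-5, 1) → (-5/2, 2); (-3, -1) → (-3/2, -2); (-3, 1) → (-3/2, 2); (0, -5) → (0, -10)
T2 scale by (1/2, 2): (-5/2, 2) → (-5/4, 4); (-3/2, -2) → (-3/4, -4); (-3/2, 2) → (-3/4, 4); (0, -10) → (0, -20)
T3 translate by (-4, 6): (-5/4, 4) → (-21/4, 10); (-3/4, -4) → (-19/4, 2); (-3/4, 4) → (-19/4, 10); (0, -20) → (-4, -14)
T4 shear: y ← y − 2·x: (-21/4, 10) → (-21/4, 41/2); (-19/4, 2) → (-19/4, 23/2); (-19/4, 10) → (-19/4, 39/2); (-4, -14) → (-4, -6)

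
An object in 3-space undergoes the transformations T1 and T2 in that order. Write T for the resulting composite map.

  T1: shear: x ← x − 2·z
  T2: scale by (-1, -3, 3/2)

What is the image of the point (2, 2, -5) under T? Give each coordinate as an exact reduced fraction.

T(p) = (-12, -6, -15/2)

T1 shear: x ← x − 2·z: (2, 2, -5) → (12, 2, -5)
T2 scale by (-1, -3, 3/2): (12, 2, -5) → (-12, -6, -15/2)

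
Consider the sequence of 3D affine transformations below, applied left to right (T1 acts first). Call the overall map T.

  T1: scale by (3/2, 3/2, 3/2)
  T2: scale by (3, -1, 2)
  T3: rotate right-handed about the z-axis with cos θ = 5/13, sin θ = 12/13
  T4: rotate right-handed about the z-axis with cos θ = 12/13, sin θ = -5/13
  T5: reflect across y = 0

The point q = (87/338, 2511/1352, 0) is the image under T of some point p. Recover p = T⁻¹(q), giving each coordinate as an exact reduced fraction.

T1 = [3/2 0 0 0; 0 3/2 0 0; 0 0 3/2 0; 0 0 0 1]
T2·T1 = [9/2 0 0 0; 0 -3/2 0 0; 0 0 3 0; 0 0 0 1]
T3·…·T1 = [45/26 18/13 0 0; 54/13 -15/26 0 0; 0 0 3 0; 0 0 0 1]
T4·…·T1 = [540/169 357/338 0 0; 1071/338 -180/169 0 0; 0 0 3 0; 0 0 0 1]
T5·…·T1 = [540/169 357/338 0 0; -1071/338 180/169 0 0; 0 0 3 0; 0 0 0 1]
det M = 81/4; M⁻¹ = [80/507 -238/1521 0 0; 238/507 80/169 0 0; 0 0 1/3 0; 0 0 0 1]
M⁻¹ · (87/338, 2511/1352, 0)ᵀ = (-1/4, 1, 0)ᵀ

p = (-1/4, 1, 0)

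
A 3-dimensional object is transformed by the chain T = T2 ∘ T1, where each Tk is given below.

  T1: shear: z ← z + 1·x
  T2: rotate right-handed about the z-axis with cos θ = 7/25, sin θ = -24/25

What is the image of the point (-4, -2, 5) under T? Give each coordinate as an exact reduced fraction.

T1 shear: z ← z + 1·x: (-4, -2, 5) → (-4, -2, 1)
T2 rotate right-handed about the z-axis with cos θ = 7/25, sin θ = -24/25: (-4, -2, 1) → (-76/25, 82/25, 1)

T(p) = (-76/25, 82/25, 1)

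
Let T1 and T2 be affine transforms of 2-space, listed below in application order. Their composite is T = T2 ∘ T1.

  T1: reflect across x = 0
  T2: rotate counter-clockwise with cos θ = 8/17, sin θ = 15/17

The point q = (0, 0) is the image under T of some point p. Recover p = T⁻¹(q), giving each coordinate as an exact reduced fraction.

p = (0, 0)

T1 = [-1 0 0; 0 1 0; 0 0 1]
T2·T1 = [-8/17 -15/17 0; -15/17 8/17 0; 0 0 1]
det M = -1; M⁻¹ = [-8/17 -15/17 0; -15/17 8/17 0; 0 0 1]
M⁻¹ · (0, 0)ᵀ = (0, 0)ᵀ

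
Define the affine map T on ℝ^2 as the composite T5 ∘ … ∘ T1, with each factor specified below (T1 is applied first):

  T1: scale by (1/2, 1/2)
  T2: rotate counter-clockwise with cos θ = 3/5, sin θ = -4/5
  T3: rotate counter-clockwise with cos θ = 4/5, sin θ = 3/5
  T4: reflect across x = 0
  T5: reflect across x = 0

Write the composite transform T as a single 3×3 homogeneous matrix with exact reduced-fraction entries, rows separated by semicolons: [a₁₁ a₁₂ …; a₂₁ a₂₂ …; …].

T = [12/25 7/50 0; -7/50 12/25 0; 0 0 1]

T1 = [1/2 0 0; 0 1/2 0; 0 0 1]
T2·T1 = [3/10 2/5 0; -2/5 3/10 0; 0 0 1]
T3·…·T1 = [12/25 7/50 0; -7/50 12/25 0; 0 0 1]
T4·…·T1 = [-12/25 -7/50 0; -7/50 12/25 0; 0 0 1]
T5·…·T1 = [12/25 7/50 0; -7/50 12/25 0; 0 0 1]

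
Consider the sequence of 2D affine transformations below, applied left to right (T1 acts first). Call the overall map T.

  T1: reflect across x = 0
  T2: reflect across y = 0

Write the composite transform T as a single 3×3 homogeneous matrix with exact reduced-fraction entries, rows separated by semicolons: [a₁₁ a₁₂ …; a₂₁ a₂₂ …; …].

T1 = [-1 0 0; 0 1 0; 0 0 1]
T2·T1 = [-1 0 0; 0 -1 0; 0 0 1]

T = [-1 0 0; 0 -1 0; 0 0 1]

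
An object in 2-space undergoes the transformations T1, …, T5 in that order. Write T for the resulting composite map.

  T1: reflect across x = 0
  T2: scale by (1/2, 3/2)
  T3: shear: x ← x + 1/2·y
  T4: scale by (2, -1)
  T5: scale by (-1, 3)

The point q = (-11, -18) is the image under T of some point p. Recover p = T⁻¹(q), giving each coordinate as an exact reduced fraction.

T1 = [-1 0 0; 0 1 0; 0 0 1]
T2·T1 = [-1/2 0 0; 0 3/2 0; 0 0 1]
T3·…·T1 = [-1/2 3/4 0; 0 3/2 0; 0 0 1]
T4·…·T1 = [-1 3/2 0; 0 -3/2 0; 0 0 1]
T5·…·T1 = [1 -3/2 0; 0 -9/2 0; 0 0 1]
det M = -9/2; M⁻¹ = [1 -1/3 0; 0 -2/9 0; 0 0 1]
M⁻¹ · (-11, -18)ᵀ = (-5, 4)ᵀ

p = (-5, 4)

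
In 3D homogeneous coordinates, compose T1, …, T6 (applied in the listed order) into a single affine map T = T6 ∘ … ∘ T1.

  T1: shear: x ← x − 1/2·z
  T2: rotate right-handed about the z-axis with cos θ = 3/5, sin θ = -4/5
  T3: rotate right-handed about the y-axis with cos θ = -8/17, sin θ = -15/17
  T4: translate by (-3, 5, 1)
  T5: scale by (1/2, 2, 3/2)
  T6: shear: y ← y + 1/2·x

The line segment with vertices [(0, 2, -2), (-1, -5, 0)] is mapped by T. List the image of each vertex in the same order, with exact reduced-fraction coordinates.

image vertices: (-193/170, 3479/340, 99/17), (-71/170, 1833/340, -78/17)

T1 shear: x ← x − 1/2·z: (0, 2, -2) → (1, 2, -2); (-1, -5, 0) → (-1, -5, 0)
T2 rotate right-handed about the z-axis with cos θ = 3/5, sin θ = -4/5: (1, 2, -2) → (11/5, 2/5, -2); (-1, -5, 0) → (-23/5, -11/5, 0)
T3 rotate right-handed about the y-axis with cos θ = -8/17, sin θ = -15/17: (11/5, 2/5, -2) → (62/85, 2/5, 49/17); (-23/5, -11/5, 0) → (184/85, -11/5, -69/17)
T4 translate by (-3, 5, 1): (62/85, 2/5, 49/17) → (-193/85, 27/5, 66/17); (184/85, -11/5, -69/17) → (-71/85, 14/5, -52/17)
T5 scale by (1/2, 2, 3/2): (-193/85, 27/5, 66/17) → (-193/170, 54/5, 99/17); (-71/85, 14/5, -52/17) → (-71/170, 28/5, -78/17)
T6 shear: y ← y + 1/2·x: (-193/170, 54/5, 99/17) → (-193/170, 3479/340, 99/17); (-71/170, 28/5, -78/17) → (-71/170, 1833/340, -78/17)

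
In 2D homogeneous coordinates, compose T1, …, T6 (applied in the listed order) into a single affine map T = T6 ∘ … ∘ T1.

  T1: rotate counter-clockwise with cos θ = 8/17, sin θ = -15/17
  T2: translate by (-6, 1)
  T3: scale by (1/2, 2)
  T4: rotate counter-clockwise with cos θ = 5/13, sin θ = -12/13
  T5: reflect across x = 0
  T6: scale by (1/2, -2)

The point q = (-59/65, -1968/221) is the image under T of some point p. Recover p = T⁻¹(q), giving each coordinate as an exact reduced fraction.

T1 = [8/17 15/17 0; -15/17 8/17 0; 0 0 1]
T2·T1 = [8/17 15/17 -6; -15/17 8/17 1; 0 0 1]
T3·…·T1 = [4/17 15/34 -3; -30/17 16/17 2; 0 0 1]
T4·…·T1 = [-20/13 27/26 9/13; -198/221 -10/221 46/13; 0 0 1]
T5·…·T1 = [20/13 -27/26 -9/13; -198/221 -10/221 46/13; 0 0 1]
T6·…·T1 = [10/13 -27/52 -9/26; 396/221 20/221 -92/13; 0 0 1]
det M = 1; M⁻¹ = [20/221 27/52 63/17; -396/221 10/13 82/17; 0 0 1]
M⁻¹ · (-59/65, -1968/221)ᵀ = (-1, -2/5)ᵀ

p = (-1, -2/5)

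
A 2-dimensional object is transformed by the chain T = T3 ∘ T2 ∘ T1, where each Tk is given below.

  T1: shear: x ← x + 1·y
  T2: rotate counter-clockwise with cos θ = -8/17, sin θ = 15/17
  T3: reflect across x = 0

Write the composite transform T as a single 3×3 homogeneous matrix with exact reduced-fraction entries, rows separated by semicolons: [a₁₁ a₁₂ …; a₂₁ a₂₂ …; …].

T1 = [1 1 0; 0 1 0; 0 0 1]
T2·T1 = [-8/17 -23/17 0; 15/17 7/17 0; 0 0 1]
T3·…·T1 = [8/17 23/17 0; 15/17 7/17 0; 0 0 1]

T = [8/17 23/17 0; 15/17 7/17 0; 0 0 1]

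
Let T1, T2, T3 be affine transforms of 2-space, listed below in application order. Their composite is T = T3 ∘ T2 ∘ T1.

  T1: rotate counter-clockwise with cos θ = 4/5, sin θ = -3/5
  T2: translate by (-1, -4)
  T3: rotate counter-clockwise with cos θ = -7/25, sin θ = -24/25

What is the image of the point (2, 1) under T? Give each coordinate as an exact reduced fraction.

T1 rotate counter-clockwise with cos θ = 4/5, sin θ = -3/5: (2, 1) → (11/5, -2/5)
T2 translate by (-1, -4): (11/5, -2/5) → (6/5, -22/5)
T3 rotate counter-clockwise with cos θ = -7/25, sin θ = -24/25: (6/5, -22/5) → (-114/25, 2/25)

T(p) = (-114/25, 2/25)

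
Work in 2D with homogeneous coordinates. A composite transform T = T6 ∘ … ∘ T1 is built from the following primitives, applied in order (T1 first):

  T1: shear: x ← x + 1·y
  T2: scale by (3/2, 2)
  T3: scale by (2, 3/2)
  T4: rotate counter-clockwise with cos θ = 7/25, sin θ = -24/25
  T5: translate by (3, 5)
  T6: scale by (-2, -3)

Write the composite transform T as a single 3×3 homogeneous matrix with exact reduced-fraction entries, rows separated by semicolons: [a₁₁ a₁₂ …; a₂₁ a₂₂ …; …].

T1 = [1 1 0; 0 1 0; 0 0 1]
T2·T1 = [3/2 3/2 0; 0 2 0; 0 0 1]
T3·…·T1 = [3 3 0; 0 3 0; 0 0 1]
T4·…·T1 = [21/25 93/25 0; -72/25 -51/25 0; 0 0 1]
T5·…·T1 = [21/25 93/25 3; -72/25 -51/25 5; 0 0 1]
T6·…·T1 = [-42/25 -186/25 -6; 216/25 153/25 -15; 0 0 1]

T = [-42/25 -186/25 -6; 216/25 153/25 -15; 0 0 1]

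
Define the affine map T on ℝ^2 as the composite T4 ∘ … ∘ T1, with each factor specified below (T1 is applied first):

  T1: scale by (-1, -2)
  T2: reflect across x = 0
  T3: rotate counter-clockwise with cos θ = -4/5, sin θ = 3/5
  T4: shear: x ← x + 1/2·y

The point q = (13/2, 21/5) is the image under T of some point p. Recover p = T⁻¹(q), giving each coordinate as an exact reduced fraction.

T1 = [-1 0 0; 0 -2 0; 0 0 1]
T2·T1 = [1 0 0; 0 -2 0; 0 0 1]
T3·…·T1 = [-4/5 6/5 0; 3/5 8/5 0; 0 0 1]
T4·…·T1 = [-1/2 2 0; 3/5 8/5 0; 0 0 1]
det M = -2; M⁻¹ = [-4/5 1 0; 3/10 1/4 0; 0 0 1]
M⁻¹ · (13/2, 21/5)ᵀ = (-1, 3)ᵀ

p = (-1, 3)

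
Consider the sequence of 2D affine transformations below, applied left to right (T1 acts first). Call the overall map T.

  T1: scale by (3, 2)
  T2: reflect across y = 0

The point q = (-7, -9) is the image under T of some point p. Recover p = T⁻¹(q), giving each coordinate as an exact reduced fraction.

p = (-7/3, 9/2)

T1 = [3 0 0; 0 2 0; 0 0 1]
T2·T1 = [3 0 0; 0 -2 0; 0 0 1]
det M = -6; M⁻¹ = [1/3 0 0; 0 -1/2 0; 0 0 1]
M⁻¹ · (-7, -9)ᵀ = (-7/3, 9/2)ᵀ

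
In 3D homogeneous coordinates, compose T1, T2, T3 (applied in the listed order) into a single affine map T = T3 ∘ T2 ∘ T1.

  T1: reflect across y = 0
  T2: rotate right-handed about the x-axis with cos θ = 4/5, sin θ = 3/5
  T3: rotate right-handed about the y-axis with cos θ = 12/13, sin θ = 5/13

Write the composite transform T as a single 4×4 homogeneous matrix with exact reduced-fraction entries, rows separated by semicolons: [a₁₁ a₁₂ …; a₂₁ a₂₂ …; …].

T1 = [1 0 0 0; 0 -1 0 0; 0 0 1 0; 0 0 0 1]
T2·T1 = [1 0 0 0; 0 -4/5 -3/5 0; 0 -3/5 4/5 0; 0 0 0 1]
T3·…·T1 = [12/13 -3/13 4/13 0; 0 -4/5 -3/5 0; -5/13 -36/65 48/65 0; 0 0 0 1]

T = [12/13 -3/13 4/13 0; 0 -4/5 -3/5 0; -5/13 -36/65 48/65 0; 0 0 0 1]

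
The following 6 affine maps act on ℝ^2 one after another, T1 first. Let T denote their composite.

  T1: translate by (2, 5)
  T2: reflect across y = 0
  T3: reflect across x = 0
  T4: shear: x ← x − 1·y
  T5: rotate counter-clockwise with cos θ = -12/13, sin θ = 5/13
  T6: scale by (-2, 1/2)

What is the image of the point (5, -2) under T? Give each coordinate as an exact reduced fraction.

T(p) = (-126/13, 8/13)

T1 translate by (2, 5): (5, -2) → (7, 3)
T2 reflect across y = 0: (7, 3) → (7, -3)
T3 reflect across x = 0: (7, -3) → (-7, -3)
T4 shear: x ← x − 1·y: (-7, -3) → (-4, -3)
T5 rotate counter-clockwise with cos θ = -12/13, sin θ = 5/13: (-4, -3) → (63/13, 16/13)
T6 scale by (-2, 1/2): (63/13, 16/13) → (-126/13, 8/13)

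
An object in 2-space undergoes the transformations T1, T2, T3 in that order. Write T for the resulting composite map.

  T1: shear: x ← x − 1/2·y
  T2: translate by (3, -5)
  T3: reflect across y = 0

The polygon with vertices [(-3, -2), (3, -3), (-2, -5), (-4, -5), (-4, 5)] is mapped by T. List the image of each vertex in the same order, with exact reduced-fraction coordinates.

image vertices: (1, 7), (15/2, 8), (7/2, 10), (3/2, 10), (-7/2, 0)

T1 shear: x ← x − 1/2·y: (-3, -2) → (-2, -2); (3, -3) → (9/2, -3); (-2, -5) → (1/2, -5); (-4, -5) → (-3/2, -5); (-4, 5) → (-13/2, 5)
T2 translate by (3, -5): (-2, -2) → (1, -7); (9/2, -3) → (15/2, -8); (1/2, -5) → (7/2, -10); (-3/2, -5) → (3/2, -10); (-13/2, 5) → (-7/2, 0)
T3 reflect across y = 0: (1, -7) → (1, 7); (15/2, -8) → (15/2, 8); (7/2, -10) → (7/2, 10); (3/2, -10) → (3/2, 10); (-7/2, 0) → (-7/2, 0)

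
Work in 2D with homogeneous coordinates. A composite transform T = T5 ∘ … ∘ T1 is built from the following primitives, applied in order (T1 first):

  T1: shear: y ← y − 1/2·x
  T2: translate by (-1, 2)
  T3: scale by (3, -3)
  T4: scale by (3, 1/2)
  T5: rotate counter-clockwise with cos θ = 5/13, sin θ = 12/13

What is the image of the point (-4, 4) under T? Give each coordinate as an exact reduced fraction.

T1 shear: y ← y − 1/2·x: (-4, 4) → (-4, 6)
T2 translate by (-1, 2): (-4, 6) → (-5, 8)
T3 scale by (3, -3): (-5, 8) → (-15, -24)
T4 scale by (3, 1/2): (-15, -24) → (-45, -12)
T5 rotate counter-clockwise with cos θ = 5/13, sin θ = 12/13: (-45, -12) → (-81/13, -600/13)

T(p) = (-81/13, -600/13)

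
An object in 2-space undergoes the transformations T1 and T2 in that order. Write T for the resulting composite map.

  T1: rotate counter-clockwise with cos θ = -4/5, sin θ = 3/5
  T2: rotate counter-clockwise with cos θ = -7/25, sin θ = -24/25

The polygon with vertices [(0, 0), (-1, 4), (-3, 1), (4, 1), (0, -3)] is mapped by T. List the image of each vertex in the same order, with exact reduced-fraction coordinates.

T1 rotate counter-clockwise with cos θ = -4/5, sin θ = 3/5: (0, 0) → (0, 0); (-1, 4) → (-8/5, -19/5); (-3, 1) → (9/5, -13/5); (4, 1) → (-19/5, 8/5); (0, -3) → (9/5, 12/5)
T2 rotate counter-clockwise with cos θ = -7/25, sin θ = -24/25: (0, 0) → (0, 0); (-8/5, -19/5) → (-16/5, 13/5); (9/5, -13/5) → (-3, -1); (-19/5, 8/5) → (13/5, 16/5); (9/5, 12/5) → (9/5, -12/5)

image vertices: (0, 0), (-16/5, 13/5), (-3, -1), (13/5, 16/5), (9/5, -12/5)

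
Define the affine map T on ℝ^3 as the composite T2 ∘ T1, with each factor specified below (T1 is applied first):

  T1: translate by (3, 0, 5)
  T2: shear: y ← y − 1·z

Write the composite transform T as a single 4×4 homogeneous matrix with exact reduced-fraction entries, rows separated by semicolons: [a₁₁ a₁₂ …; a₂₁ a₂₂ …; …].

T = [1 0 0 3; 0 1 -1 -5; 0 0 1 5; 0 0 0 1]

T1 = [1 0 0 3; 0 1 0 0; 0 0 1 5; 0 0 0 1]
T2·T1 = [1 0 0 3; 0 1 -1 -5; 0 0 1 5; 0 0 0 1]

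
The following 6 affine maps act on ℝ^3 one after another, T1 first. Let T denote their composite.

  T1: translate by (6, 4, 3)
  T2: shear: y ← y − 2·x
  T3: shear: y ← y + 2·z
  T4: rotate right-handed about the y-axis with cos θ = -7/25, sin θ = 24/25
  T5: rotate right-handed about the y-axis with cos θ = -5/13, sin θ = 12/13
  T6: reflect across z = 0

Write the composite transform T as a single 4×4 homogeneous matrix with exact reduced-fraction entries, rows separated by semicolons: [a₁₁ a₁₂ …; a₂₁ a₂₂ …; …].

T = [-253/325 0 -204/325 -426/65; -2 1 2 -2; -204/325 0 253/325 -93/65; 0 0 0 1]

T1 = [1 0 0 6; 0 1 0 4; 0 0 1 3; 0 0 0 1]
T2·T1 = [1 0 0 6; -2 1 0 -8; 0 0 1 3; 0 0 0 1]
T3·…·T1 = [1 0 0 6; -2 1 2 -2; 0 0 1 3; 0 0 0 1]
T4·…·T1 = [-7/25 0 24/25 6/5; -2 1 2 -2; -24/25 0 -7/25 -33/5; 0 0 0 1]
T5·…·T1 = [-253/325 0 -204/325 -426/65; -2 1 2 -2; 204/325 0 -253/325 93/65; 0 0 0 1]
T6·…·T1 = [-253/325 0 -204/325 -426/65; -2 1 2 -2; -204/325 0 253/325 -93/65; 0 0 0 1]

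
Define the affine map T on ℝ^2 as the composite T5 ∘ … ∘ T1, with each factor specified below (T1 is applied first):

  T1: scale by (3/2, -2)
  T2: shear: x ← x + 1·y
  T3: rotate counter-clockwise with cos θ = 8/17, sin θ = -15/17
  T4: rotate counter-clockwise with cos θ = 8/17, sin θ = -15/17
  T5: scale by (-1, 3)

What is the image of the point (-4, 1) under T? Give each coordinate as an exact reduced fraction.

T(p) = (-808/289, 6726/289)

T1 scale by (3/2, -2): (-4, 1) → (-6, -2)
T2 shear: x ← x + 1·y: (-6, -2) → (-8, -2)
T3 rotate counter-clockwise with cos θ = 8/17, sin θ = -15/17: (-8, -2) → (-94/17, 104/17)
T4 rotate counter-clockwise with cos θ = 8/17, sin θ = -15/17: (-94/17, 104/17) → (808/289, 2242/289)
T5 scale by (-1, 3): (808/289, 2242/289) → (-808/289, 6726/289)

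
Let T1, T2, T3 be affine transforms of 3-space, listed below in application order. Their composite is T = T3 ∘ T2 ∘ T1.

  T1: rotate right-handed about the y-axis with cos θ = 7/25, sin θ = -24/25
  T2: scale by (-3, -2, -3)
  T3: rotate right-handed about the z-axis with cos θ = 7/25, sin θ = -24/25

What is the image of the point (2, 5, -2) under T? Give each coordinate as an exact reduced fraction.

T1 rotate right-handed about the y-axis with cos θ = 7/25, sin θ = -24/25: (2, 5, -2) → (62/25, 5, 34/25)
T2 scale by (-3, -2, -3): (62/25, 5, 34/25) → (-186/25, -10, -102/25)
T3 rotate right-handed about the z-axis with cos θ = 7/25, sin θ = -24/25: (-186/25, -10, -102/25) → (-7302/625, 2714/625, -102/25)

T(p) = (-7302/625, 2714/625, -102/25)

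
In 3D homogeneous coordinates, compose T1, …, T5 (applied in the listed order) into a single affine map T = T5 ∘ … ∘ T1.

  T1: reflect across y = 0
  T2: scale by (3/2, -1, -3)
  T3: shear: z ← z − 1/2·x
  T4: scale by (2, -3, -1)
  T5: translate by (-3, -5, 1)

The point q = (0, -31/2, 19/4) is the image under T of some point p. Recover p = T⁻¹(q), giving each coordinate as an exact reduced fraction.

p = (1, 7/2, 1)

T1 = [1 0 0 0; 0 -1 0 0; 0 0 1 0; 0 0 0 1]
T2·T1 = [3/2 0 0 0; 0 1 0 0; 0 0 -3 0; 0 0 0 1]
T3·…·T1 = [3/2 0 0 0; 0 1 0 0; -3/4 0 -3 0; 0 0 0 1]
T4·…·T1 = [3 0 0 0; 0 -3 0 0; 3/4 0 3 0; 0 0 0 1]
T5·…·T1 = [3 0 0 -3; 0 -3 0 -5; 3/4 0 3 1; 0 0 0 1]
det M = -27; M⁻¹ = [1/3 0 0 1; 0 -1/3 0 -5/3; -1/12 0 1/3 -7/12; 0 0 0 1]
M⁻¹ · (0, -31/2, 19/4)ᵀ = (1, 7/2, 1)ᵀ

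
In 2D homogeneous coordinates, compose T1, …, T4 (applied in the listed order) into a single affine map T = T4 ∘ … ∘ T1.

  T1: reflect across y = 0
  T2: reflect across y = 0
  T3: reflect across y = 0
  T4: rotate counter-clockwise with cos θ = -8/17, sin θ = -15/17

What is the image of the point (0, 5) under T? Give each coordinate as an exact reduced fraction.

T1 reflect across y = 0: (0, 5) → (0, -5)
T2 reflect across y = 0: (0, -5) → (0, 5)
T3 reflect across y = 0: (0, 5) → (0, -5)
T4 rotate counter-clockwise with cos θ = -8/17, sin θ = -15/17: (0, -5) → (-75/17, 40/17)

T(p) = (-75/17, 40/17)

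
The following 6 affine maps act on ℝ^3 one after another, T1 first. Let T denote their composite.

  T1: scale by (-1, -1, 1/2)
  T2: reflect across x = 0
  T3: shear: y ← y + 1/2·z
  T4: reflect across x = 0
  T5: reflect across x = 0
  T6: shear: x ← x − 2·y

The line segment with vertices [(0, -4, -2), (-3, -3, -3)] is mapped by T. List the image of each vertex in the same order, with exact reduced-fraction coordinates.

T1 scale by (-1, -1, 1/2): (0, -4, -2) → (0, 4, -1); (-3, -3, -3) → (3, 3, -3/2)
T2 reflect across x = 0: (0, 4, -1) → (0, 4, -1); (3, 3, -3/2) → (-3, 3, -3/2)
T3 shear: y ← y + 1/2·z: (0, 4, -1) → (0, 7/2, -1); (-3, 3, -3/2) → (-3, 9/4, -3/2)
T4 reflect across x = 0: (0, 7/2, -1) → (0, 7/2, -1); (-3, 9/4, -3/2) → (3, 9/4, -3/2)
T5 reflect across x = 0: (0, 7/2, -1) → (0, 7/2, -1); (3, 9/4, -3/2) → (-3, 9/4, -3/2)
T6 shear: x ← x − 2·y: (0, 7/2, -1) → (-7, 7/2, -1); (-3, 9/4, -3/2) → (-15/2, 9/4, -3/2)

image vertices: (-7, 7/2, -1), (-15/2, 9/4, -3/2)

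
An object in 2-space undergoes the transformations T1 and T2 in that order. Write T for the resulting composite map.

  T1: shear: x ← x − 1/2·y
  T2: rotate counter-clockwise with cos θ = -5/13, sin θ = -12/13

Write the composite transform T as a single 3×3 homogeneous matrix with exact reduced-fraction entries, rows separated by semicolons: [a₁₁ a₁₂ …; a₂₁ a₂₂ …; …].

T1 = [1 -1/2 0; 0 1 0; 0 0 1]
T2·T1 = [-5/13 29/26 0; -12/13 1/13 0; 0 0 1]

T = [-5/13 29/26 0; -12/13 1/13 0; 0 0 1]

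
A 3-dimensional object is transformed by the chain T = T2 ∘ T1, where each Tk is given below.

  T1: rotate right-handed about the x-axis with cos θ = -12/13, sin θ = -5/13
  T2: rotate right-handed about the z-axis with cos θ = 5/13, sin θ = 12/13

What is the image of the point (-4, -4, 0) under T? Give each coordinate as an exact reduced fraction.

T1 rotate right-handed about the x-axis with cos θ = -12/13, sin θ = -5/13: (-4, -4, 0) → (-4, 48/13, 20/13)
T2 rotate right-handed about the z-axis with cos θ = 5/13, sin θ = 12/13: (-4, 48/13, 20/13) → (-836/169, -384/169, 20/13)

T(p) = (-836/169, -384/169, 20/13)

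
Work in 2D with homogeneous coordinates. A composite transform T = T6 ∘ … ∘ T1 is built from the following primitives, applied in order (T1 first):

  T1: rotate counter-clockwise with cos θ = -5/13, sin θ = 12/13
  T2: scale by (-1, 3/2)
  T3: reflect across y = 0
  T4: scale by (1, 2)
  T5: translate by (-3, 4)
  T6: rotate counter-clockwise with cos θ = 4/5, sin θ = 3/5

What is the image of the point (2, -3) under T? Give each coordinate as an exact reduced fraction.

T(p) = (-1, -7)

T1 rotate counter-clockwise with cos θ = -5/13, sin θ = 12/13: (2, -3) → (2, 3)
T2 scale by (-1, 3/2): (2, 3) → (-2, 9/2)
T3 reflect across y = 0: (-2, 9/2) → (-2, -9/2)
T4 scale by (1, 2): (-2, -9/2) → (-2, -9)
T5 translate by (-3, 4): (-2, -9) → (-5, -5)
T6 rotate counter-clockwise with cos θ = 4/5, sin θ = 3/5: (-5, -5) → (-1, -7)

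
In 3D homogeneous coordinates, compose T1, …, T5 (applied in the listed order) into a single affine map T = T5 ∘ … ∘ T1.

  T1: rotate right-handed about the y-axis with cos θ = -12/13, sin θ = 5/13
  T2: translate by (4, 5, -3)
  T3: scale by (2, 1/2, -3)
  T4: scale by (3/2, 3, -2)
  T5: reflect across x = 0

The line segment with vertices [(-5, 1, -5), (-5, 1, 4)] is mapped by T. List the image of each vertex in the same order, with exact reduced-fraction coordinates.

T1 rotate right-handed about the y-axis with cos θ = -12/13, sin θ = 5/13: (-5, 1, -5) → (35/13, 1, 85/13); (-5, 1, 4) → (80/13, 1, -23/13)
T2 translate by (4, 5, -3): (35/13, 1, 85/13) → (87/13, 6, 46/13); (80/13, 1, -23/13) → (132/13, 6, -62/13)
T3 scale by (2, 1/2, -3): (87/13, 6, 46/13) → (174/13, 3, -138/13); (132/13, 6, -62/13) → (264/13, 3, 186/13)
T4 scale by (3/2, 3, -2): (174/13, 3, -138/13) → (261/13, 9, 276/13); (264/13, 3, 186/13) → (396/13, 9, -372/13)
T5 reflect across x = 0: (261/13, 9, 276/13) → (-261/13, 9, 276/13); (396/13, 9, -372/13) → (-396/13, 9, -372/13)

image vertices: (-261/13, 9, 276/13), (-396/13, 9, -372/13)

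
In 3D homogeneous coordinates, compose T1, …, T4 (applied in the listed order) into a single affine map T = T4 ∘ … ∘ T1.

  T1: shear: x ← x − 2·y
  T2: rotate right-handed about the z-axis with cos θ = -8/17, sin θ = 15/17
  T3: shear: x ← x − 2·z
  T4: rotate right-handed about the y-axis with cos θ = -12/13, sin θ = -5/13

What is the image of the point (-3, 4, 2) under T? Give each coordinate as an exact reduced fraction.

T1 shear: x ← x − 2·y: (-3, 4, 2) → (-11, 4, 2)
T2 rotate right-handed about the z-axis with cos θ = -8/17, sin θ = 15/17: (-11, 4, 2) → (28/17, -197/17, 2)
T3 shear: x ← x − 2·z: (28/17, -197/17, 2) → (-40/17, -197/17, 2)
T4 rotate right-handed about the y-axis with cos θ = -12/13, sin θ = -5/13: (-40/17, -197/17, 2) → (310/221, -197/17, -608/221)

T(p) = (310/221, -197/17, -608/221)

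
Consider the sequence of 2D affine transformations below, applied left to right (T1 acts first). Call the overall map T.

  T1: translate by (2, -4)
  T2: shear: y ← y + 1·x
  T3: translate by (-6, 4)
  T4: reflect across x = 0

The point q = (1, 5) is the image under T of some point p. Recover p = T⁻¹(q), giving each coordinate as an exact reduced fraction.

p = (3, 0)

T1 = [1 0 2; 0 1 -4; 0 0 1]
T2·T1 = [1 0 2; 1 1 -2; 0 0 1]
T3·…·T1 = [1 0 -4; 1 1 2; 0 0 1]
T4·…·T1 = [-1 0 4; 1 1 2; 0 0 1]
det M = -1; M⁻¹ = [-1 0 4; 1 1 -6; 0 0 1]
M⁻¹ · (1, 5)ᵀ = (3, 0)ᵀ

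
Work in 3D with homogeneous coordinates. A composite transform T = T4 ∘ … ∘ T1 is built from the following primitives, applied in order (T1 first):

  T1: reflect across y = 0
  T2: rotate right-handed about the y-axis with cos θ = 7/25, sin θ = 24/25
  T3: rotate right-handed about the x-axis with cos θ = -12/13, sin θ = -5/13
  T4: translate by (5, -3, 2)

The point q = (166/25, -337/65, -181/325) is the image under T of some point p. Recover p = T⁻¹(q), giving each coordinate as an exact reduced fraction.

T1 = [1 0 0 0; 0 -1 0 0; 0 0 1 0; 0 0 0 1]
T2·T1 = [7/25 0 24/25 0; 0 -1 0 0; -24/25 0 7/25 0; 0 0 0 1]
T3·…·T1 = [7/25 0 24/25 0; -24/65 12/13 7/65 0; 288/325 5/13 -84/325 0; 0 0 0 1]
T4·…·T1 = [7/25 0 24/25 5; -24/65 12/13 7/65 -3; 288/325 5/13 -84/325 2; 0 0 0 1]
det M = -1; M⁻¹ = [7/25 -24/65 288/325 -107/25; 0 12/13 5/13 2; 24/25 7/65 -84/325 -99/25; 0 0 0 1]
M⁻¹ · (166/25, -337/65, -181/325)ᵀ = (-1, -3, 2)ᵀ

p = (-1, -3, 2)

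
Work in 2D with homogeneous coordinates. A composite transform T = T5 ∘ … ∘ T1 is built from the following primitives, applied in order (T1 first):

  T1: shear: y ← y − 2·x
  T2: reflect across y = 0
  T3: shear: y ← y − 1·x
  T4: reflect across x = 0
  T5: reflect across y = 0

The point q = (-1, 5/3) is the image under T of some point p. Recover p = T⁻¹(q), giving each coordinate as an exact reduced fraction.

p = (1, 8/3)

T1 = [1 0 0; -2 1 0; 0 0 1]
T2·T1 = [1 0 0; 2 -1 0; 0 0 1]
T3·…·T1 = [1 0 0; 1 -1 0; 0 0 1]
T4·…·T1 = [-1 0 0; 1 -1 0; 0 0 1]
T5·…·T1 = [-1 0 0; -1 1 0; 0 0 1]
det M = -1; M⁻¹ = [-1 0 0; -1 1 0; 0 0 1]
M⁻¹ · (-1, 5/3)ᵀ = (1, 8/3)ᵀ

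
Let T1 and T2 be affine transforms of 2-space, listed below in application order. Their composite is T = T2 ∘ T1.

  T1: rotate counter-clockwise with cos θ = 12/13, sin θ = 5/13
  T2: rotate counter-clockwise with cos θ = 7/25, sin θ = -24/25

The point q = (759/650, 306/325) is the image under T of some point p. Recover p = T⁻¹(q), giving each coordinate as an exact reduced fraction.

T1 = [12/13 -5/13 0; 5/13 12/13 0; 0 0 1]
T2·T1 = [204/325 253/325 0; -253/325 204/325 0; 0 0 1]
det M = 1; M⁻¹ = [204/325 -253/325 0; 253/325 204/325 0; 0 0 1]
M⁻¹ · (759/650, 306/325)ᵀ = (0, 3/2)ᵀ

p = (0, 3/2)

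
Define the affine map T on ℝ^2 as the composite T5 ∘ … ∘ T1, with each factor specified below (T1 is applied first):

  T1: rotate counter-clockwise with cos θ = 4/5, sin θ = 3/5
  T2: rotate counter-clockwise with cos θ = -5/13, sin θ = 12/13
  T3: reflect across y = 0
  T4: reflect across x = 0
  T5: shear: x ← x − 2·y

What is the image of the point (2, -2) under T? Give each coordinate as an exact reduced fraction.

T1 rotate counter-clockwise with cos θ = 4/5, sin θ = 3/5: (2, -2) → (14/5, -2/5)
T2 rotate counter-clockwise with cos θ = -5/13, sin θ = 12/13: (14/5, -2/5) → (-46/65, 178/65)
T3 reflect across y = 0: (-46/65, 178/65) → (-46/65, -178/65)
T4 reflect across x = 0: (-46/65, -178/65) → (46/65, -178/65)
T5 shear: x ← x − 2·y: (46/65, -178/65) → (402/65, -178/65)

T(p) = (402/65, -178/65)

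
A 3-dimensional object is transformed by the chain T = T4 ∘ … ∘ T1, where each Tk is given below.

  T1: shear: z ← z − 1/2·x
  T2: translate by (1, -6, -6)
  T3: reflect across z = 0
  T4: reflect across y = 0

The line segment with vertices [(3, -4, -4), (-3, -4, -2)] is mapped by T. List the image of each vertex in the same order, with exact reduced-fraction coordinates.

T1 shear: z ← z − 1/2·x: (3, -4, -4) → (3, -4, -11/2); (-3, -4, -2) → (-3, -4, -1/2)
T2 translate by (1, -6, -6): (3, -4, -11/2) → (4, -10, -23/2); (-3, -4, -1/2) → (-2, -10, -13/2)
T3 reflect across z = 0: (4, -10, -23/2) → (4, -10, 23/2); (-2, -10, -13/2) → (-2, -10, 13/2)
T4 reflect across y = 0: (4, -10, 23/2) → (4, 10, 23/2); (-2, -10, 13/2) → (-2, 10, 13/2)

image vertices: (4, 10, 23/2), (-2, 10, 13/2)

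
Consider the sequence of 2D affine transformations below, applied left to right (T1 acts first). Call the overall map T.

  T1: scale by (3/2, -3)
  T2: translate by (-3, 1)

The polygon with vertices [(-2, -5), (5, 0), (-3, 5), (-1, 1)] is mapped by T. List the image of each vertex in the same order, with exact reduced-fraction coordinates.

image vertices: (-6, 16), (9/2, 1), (-15/2, -14), (-9/2, -2)

T1 scale by (3/2, -3): (-2, -5) → (-3, 15); (5, 0) → (15/2, 0); (-3, 5) → (-9/2, -15); (-1, 1) → (-3/2, -3)
T2 translate by (-3, 1): (-3, 15) → (-6, 16); (15/2, 0) → (9/2, 1); (-9/2, -15) → (-15/2, -14); (-3/2, -3) → (-9/2, -2)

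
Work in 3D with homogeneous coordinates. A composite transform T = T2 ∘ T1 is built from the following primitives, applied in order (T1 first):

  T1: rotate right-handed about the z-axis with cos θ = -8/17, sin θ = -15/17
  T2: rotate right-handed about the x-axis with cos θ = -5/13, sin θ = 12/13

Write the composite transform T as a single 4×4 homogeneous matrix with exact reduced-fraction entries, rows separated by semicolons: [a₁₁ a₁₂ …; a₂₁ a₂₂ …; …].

T1 = [-8/17 15/17 0 0; -15/17 -8/17 0 0; 0 0 1 0; 0 0 0 1]
T2·T1 = [-8/17 15/17 0 0; 75/221 40/221 -12/13 0; -180/221 -96/221 -5/13 0; 0 0 0 1]

T = [-8/17 15/17 0 0; 75/221 40/221 -12/13 0; -180/221 -96/221 -5/13 0; 0 0 0 1]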